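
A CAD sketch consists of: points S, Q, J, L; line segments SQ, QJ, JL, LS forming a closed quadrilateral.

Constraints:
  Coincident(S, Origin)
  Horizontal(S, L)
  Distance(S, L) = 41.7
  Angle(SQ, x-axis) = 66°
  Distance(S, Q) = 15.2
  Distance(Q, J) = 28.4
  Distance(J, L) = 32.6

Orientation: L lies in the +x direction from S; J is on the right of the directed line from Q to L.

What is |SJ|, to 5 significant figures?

18.470

S is at the origin; S and L share the same y with |SL| = 41.7 and L in +x, so L = (41.7, 0). SQ runs at 66.0° with |SQ| = 15.2, so Q = (6.1824, 13.886). J is determined by |QJ| = 28.4 and |JL| = 32.6 together: it lies at the intersection of circle(Q, 28.4) and circle(L, 32.6). With |QL| = 38.136, the foot of the radical line on QL is 15.709 from Q and the perpendicular offset is √(28.4² − 15.709²) = 23.660. Taking the right-of-QL solution: J = (12.198, -13.870).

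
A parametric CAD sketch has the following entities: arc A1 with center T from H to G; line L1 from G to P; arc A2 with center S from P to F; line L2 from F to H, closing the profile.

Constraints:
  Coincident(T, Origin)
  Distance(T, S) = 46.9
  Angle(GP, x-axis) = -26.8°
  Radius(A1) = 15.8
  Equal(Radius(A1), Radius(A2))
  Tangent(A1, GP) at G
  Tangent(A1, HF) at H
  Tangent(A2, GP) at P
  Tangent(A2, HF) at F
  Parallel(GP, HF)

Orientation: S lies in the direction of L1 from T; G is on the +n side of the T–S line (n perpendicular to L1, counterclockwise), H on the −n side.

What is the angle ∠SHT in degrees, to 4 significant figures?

71.38°

The slot axis is L1's direction at -26.8°, so u = (cos -26.8°, sin -26.8°) = (0.8926, -0.4509) and n = (−sin -26.8°, cos -26.8°) = (0.4509, 0.8926). T is at the origin and S lies 46.9 along u from T, so S = 46.9·u = (41.86, -21.15). Tangency of A1 to both parallel lines with radius 15.8 puts G and H at T ± 15.8·n: G = (7.124, 14.10), H = (-7.124, -14.10). Then cos ∠SHT = HS·HT / (|HS||HT|), giving 71.38°.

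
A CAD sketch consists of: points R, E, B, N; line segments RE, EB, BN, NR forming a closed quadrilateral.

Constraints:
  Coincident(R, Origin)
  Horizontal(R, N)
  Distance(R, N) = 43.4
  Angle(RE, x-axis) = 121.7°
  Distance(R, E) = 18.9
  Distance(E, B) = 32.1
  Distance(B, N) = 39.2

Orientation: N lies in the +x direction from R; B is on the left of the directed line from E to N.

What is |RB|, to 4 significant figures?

35.79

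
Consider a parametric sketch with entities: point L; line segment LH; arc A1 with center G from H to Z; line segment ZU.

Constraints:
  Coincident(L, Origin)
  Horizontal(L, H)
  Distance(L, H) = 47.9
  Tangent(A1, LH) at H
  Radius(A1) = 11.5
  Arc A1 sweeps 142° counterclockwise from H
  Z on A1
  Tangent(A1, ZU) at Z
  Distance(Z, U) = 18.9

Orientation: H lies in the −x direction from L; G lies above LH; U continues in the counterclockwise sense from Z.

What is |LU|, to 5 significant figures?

64.348

L is at the origin; LH is horizontal with |LH| = 47.9 and H on the −x side, so H = (-47.900, 0.0000). Since A1 is tangent to LH there, GH ⟂ LH, so G = H + (0, 11.5) = (-47.900, 11.500). On A1, H sits at bearing -90° from G; a 142° counterclockwise sweep puts Z at bearing 52°, so Z = G + 11.5·(cos 52°, sin 52°) = (-40.820, 20.562). Since A1 is tangent to ZU there, GZ ⟂ ZU, so ZU runs along (−sin 52°, cos 52°); with |ZU| = 18.9, U = (-55.713, 32.198). Then |LU| = |U − L| = 64.348.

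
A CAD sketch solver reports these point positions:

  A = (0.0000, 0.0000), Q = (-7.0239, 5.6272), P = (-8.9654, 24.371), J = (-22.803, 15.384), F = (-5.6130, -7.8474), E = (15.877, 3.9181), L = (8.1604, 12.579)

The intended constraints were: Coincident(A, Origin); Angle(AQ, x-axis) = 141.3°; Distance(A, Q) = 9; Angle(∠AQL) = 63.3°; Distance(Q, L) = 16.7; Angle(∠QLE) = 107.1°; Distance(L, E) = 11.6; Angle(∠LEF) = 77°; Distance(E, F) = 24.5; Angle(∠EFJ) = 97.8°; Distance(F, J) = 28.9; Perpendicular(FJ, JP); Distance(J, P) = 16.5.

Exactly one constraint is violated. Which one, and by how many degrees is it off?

Perpendicular(FJ, JP) — off by 3.50°.

A = (0.00, 0.00) ✓; AQ at 141.3° ✓; |AQ| = 9.000 ✓; ∠AQL = 63.30° ✓; |QL| = 16.70 ✓; ∠QLE = 107.1° ✓; |LE| = 11.60 ✓; ∠LEF = 77.00° ✓; |EF| = 24.50 ✓; ∠EFJ = 97.80° ✓; |FJ| = 28.90 ✓; ∠(FJ, JP) = 93.50° ✗; |JP| = 16.50 ✓.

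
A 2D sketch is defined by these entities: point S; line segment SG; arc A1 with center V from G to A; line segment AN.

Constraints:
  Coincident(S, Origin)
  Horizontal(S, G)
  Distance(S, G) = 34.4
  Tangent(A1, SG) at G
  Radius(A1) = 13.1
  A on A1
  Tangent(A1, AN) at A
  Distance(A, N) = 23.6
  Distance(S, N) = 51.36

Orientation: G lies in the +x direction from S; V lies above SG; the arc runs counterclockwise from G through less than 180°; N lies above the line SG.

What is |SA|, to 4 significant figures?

49.67

Checks: ∠(VG, GS) = 90.00° ✓; |VG| = 13.10 ✓; |VA| = 13.10 ✓; ∠(VA, AN) = 90.00° ✓; |AN| = 23.60 ✓; |SN| = 51.36 ✓.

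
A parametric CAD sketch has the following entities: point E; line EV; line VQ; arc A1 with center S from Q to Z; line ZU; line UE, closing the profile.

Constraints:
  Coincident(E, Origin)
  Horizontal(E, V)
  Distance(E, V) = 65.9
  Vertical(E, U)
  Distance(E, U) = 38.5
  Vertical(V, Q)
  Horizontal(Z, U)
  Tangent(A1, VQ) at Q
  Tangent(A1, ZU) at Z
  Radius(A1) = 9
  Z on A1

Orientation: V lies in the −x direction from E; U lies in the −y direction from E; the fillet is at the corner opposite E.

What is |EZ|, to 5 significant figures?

68.701

E is at the origin; EV is horizontal with |EV| = 65.9 and V on the −x side, so V = (-65.900, 0.0000). E and U share the same x with |EU| = 38.5 and U on the −y side, so U = (0.0000, -38.500). The virtual corner opposite E is at (-65.900, -38.500). Tangency of A1 to VQ means the radius SQ is perpendicular to VQ and the tangent condition forces SZ to be normal to ZU, with radius 9.0, so the center S sits 9.0 in from both sides at S = (-56.900, -29.500). That places the tangent points at Q = (-65.900, -29.500) on VQ and Z = (-56.900, -38.500) on ZU. Then |EZ| = |Z − E| = 68.701.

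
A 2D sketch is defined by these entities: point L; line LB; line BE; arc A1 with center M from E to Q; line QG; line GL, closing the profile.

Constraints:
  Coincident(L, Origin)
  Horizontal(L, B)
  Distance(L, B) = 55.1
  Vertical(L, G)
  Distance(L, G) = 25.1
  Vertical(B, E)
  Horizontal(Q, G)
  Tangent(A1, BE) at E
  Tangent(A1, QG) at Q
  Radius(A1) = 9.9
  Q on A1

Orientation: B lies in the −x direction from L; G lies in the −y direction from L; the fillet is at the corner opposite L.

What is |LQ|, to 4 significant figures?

51.70

L is at the origin; L and B share the same y with |LB| = 55.1 and B on the −x side, so B = (-55.10, 0.000). L and G share the same x with |LG| = 25.1 and G on the −y side, so G = (0.000, -25.10). The virtual corner opposite L is at (-55.10, -25.10). The tangent condition forces ME to be normal to BE and A1 meets QG tangentially, so MQ is at right angles to QG, with radius 9.9, so the center M sits 9.9 in from both sides at M = (-45.20, -15.20). That places the tangent points at E = (-55.10, -15.20) on BE and Q = (-45.20, -25.10) on QG. Then |LQ| = |Q − L| = 51.70.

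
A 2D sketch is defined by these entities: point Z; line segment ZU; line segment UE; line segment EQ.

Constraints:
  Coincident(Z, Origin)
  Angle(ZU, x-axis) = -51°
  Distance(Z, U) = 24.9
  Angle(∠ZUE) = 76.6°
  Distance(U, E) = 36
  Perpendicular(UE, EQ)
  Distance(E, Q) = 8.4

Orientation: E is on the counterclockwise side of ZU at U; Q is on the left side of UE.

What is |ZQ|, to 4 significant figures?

34.12

Z is at the origin; ZU runs at -51.0° with length 24.9, so U = 24.9·(cos -51.0°, sin -51.0°) = (15.67, -19.35). ∠ZUE = 76.6°, so UE runs at -51.0° + (180° − 76.6°) = 52.40° from the x-axis; with |UE| = 36.0, E = U + 36.0·(cos 52.40°, sin 52.40°) = (37.64, 9.171). UE is perpendicular to EQ; with |EQ| = 8.4 on the left of UE, Q = E + 8.4·(-0.7923, 0.6101) = (30.98, 14.30). Then |ZQ| = |Q − Z| = 34.12.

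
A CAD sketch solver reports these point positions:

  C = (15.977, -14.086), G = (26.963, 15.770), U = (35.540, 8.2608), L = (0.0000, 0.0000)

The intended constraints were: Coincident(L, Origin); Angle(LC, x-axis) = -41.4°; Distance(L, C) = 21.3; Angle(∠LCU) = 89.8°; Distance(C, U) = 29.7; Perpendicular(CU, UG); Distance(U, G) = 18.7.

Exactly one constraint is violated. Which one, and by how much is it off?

Distance(U, G) = 18.7 — off by 7.30.

L = (0.00, 0.00) ✓; LC at -41.40° ✓; |LC| = 21.30 ✓; ∠LCU = 89.80° ✓; |CU| = 29.70 ✓; ∠(CU, UG) = 90.00° ✓; |UG| = 11.40 ✗.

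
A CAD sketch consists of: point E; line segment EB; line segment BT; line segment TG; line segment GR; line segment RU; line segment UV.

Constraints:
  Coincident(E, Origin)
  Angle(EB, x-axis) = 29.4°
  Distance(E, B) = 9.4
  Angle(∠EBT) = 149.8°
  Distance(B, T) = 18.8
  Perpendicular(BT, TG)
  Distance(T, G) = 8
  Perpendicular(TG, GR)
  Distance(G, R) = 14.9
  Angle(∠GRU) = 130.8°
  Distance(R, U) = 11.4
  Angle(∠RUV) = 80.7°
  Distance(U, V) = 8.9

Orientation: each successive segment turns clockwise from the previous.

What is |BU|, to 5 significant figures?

3.6044

E is at the origin; EB runs at 29.4° with length 9.4, so B = (8.1894, 4.6145). ∠EBT = 149.8° gives BT at -0.80000° from the x-axis; with |BT| = 18.8, T = (26.988, 4.3520). BT ⟂ TG, so TG runs at -90.800°; with |TG| = 8.0, G = (26.876, -3.6472). The perpendicularity gives GR at right angles to TG, so GR runs at 179.20°; with |GR| = 14.9, R = (11.977, -3.4392). ∠GRU = 130.8° gives RU at 130.00° from the x-axis; with |RU| = 11.4, U = (4.6496, 5.2937). Then |BU| = |U − B| = 3.6044.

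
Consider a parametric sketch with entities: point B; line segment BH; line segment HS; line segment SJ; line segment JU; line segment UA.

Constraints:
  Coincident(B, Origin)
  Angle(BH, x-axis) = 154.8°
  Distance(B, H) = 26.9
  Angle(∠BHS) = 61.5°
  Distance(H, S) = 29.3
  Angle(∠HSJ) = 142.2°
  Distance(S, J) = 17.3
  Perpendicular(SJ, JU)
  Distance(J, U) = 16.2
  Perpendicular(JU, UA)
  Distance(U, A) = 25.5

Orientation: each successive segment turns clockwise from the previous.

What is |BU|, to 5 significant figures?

20.206

∠HSJ = 142.2° gives SJ at -1.5000° from the x-axis; with |SJ| = 17.3, J = (16.568, 28.347). SJ is perpendicular to JU, so JU runs at -91.500°; with |JU| = 16.2, U = (16.144, 12.152). Then |BU| = |U − B| = 20.206.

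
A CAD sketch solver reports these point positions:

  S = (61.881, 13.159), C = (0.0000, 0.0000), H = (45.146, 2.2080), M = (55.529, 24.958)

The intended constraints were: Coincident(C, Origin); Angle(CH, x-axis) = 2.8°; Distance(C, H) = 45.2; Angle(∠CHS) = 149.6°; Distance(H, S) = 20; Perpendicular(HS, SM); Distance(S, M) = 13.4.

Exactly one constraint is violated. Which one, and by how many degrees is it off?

Perpendicular(HS, SM) — off by 4.90°.

C = (0.00, 0.00) ✓; CH at 2.800° ✓; |CH| = 45.20 ✓; ∠CHS = 149.6° ✓; |HS| = 20.00 ✓; ∠(HS, SM) = 85.10° ✗; |SM| = 13.40 ✓.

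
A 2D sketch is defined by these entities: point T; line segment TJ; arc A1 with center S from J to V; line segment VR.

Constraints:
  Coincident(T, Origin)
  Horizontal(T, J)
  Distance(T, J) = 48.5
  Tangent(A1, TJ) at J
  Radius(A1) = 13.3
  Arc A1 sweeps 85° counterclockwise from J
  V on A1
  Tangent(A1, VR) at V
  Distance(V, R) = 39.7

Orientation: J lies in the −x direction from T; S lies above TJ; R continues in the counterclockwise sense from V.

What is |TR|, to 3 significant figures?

60.7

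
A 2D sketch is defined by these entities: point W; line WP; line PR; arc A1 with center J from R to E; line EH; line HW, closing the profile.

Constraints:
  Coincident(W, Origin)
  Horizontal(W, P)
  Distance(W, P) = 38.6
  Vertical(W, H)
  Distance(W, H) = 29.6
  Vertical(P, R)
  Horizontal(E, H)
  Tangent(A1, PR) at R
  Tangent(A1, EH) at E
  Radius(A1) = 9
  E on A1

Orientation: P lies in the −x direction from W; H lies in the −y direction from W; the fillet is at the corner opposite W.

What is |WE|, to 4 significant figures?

41.86

W is at the origin; W and P share the same y with |WP| = 38.6 and P on the −x side, so P = (-38.60, 0.000). WH is vertical with |WH| = 29.6 and H on the −y side, so H = (0.000, -29.60). The virtual corner opposite W is at (-38.60, -29.60). The tangent condition forces JR to be normal to PR and the tangent condition forces JE to be normal to EH, with radius 9.0, so the center J sits 9.0 in from both sides at J = (-29.60, -20.60). That places the tangent points at R = (-38.60, -20.60) on PR and E = (-29.60, -29.60) on EH. Then |WE| = |E − W| = 41.86.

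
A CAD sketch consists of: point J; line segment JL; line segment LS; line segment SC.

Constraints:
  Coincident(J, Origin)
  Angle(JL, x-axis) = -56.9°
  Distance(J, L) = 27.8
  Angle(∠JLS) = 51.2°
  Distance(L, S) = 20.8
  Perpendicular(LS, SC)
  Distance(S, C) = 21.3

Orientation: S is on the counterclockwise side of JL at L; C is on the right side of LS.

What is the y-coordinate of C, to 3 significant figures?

-10.1

J is at the origin; JL runs at -56.9° with length 27.8, so L = 27.8·(cos -56.9°, sin -56.9°) = (15.2, -23.3). ∠JLS = 51.2°, so LS runs at -56.9° + (180° − 51.2°) = 71.9° from the x-axis; with |LS| = 20.8, S = L + 20.8·(cos 71.9°, sin 71.9°) = (21.6, -3.52). LS ⟂ SC; with |SC| = 21.3 on the right of LS, C = S + 21.3·(0.951, -0.311) = (41.9, -10.1). So C.y = -10.1.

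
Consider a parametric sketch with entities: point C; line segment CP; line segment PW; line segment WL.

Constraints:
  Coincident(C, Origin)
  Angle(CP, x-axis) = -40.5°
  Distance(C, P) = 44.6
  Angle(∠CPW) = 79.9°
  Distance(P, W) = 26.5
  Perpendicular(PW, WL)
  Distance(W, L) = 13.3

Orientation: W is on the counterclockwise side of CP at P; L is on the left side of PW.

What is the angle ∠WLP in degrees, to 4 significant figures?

63.35°

∠CPW = 79.9°, so PW runs at -40.5° + (180° − 79.9°) = 59.60° from the x-axis; with |PW| = 26.5, W = P + 26.5·(cos 59.60°, sin 59.60°) = (47.32, -6.109). The perpendicularity gives WL at right angles to PW; with |WL| = 13.3 on the left of PW, L = W + 13.3·(-0.8625, 0.5060) = (35.85, 0.6215). Then cos ∠WLP = LW·LP / (|LW||LP|), giving 63.35°.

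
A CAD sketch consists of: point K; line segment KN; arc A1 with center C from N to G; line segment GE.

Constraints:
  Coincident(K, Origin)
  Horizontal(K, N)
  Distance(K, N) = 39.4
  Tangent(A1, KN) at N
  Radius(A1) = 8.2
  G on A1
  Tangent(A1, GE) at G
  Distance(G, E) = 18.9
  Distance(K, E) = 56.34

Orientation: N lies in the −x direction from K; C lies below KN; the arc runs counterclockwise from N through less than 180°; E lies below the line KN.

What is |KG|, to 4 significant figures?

48.05

Checks: |CG| = 8.200 ✓; ∠(CG, GE) = 90.00° ✓; |GE| = 18.90 ✓; |KE| = 56.34 ✓.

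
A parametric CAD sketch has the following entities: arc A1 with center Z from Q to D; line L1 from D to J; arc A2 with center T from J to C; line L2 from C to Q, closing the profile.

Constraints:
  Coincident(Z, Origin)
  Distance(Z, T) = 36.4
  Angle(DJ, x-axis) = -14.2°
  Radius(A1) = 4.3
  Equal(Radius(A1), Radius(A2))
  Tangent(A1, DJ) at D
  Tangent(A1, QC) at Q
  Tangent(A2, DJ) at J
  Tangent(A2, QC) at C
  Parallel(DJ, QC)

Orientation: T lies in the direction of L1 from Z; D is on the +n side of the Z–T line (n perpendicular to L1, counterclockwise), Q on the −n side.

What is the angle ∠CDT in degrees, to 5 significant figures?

6.5559°

Tangency of A1 to both parallel lines with radius 4.3 puts D and Q at Z ± 4.3·n: D = (1.0548, 4.1686), Q = (-1.0548, -4.1686). Equal radii place J and C the same way about T: J = T + 4.3·n = (36.343, -4.7606), C = T − 4.3·n = (34.233, -13.098). Then cos ∠CDT = DC·DT / (|DC||DT|), giving 6.5559°.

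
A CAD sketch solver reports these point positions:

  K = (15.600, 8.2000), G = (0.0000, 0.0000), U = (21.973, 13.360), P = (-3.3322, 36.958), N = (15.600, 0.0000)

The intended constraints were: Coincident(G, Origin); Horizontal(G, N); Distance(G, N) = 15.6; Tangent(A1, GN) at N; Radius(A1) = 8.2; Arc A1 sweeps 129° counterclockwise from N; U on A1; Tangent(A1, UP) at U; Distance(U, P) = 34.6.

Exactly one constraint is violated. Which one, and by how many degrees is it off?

Tangent(A1, UP) at U — off by 8.00°.

G = (0.00, 0.00) ✓; G.y = 0.00, N.y = 0.00 ✓; |GN| = 15.60 ✓; ∠(KN, NG) = 90.00° ✓; |KN| = 8.200 ✓; bearing(K→U) − bearing(K→N) = 129.0° ✓; |KU| = 8.200 ✓; ∠(KU, UP) = 82.00° ✗; |UP| = 34.60 ✓.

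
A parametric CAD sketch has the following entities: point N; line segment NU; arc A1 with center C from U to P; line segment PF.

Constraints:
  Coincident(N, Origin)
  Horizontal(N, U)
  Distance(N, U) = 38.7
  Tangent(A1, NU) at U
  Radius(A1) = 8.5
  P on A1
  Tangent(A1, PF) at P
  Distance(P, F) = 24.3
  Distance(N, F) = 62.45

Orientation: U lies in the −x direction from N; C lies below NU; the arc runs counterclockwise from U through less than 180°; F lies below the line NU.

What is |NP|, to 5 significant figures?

46.801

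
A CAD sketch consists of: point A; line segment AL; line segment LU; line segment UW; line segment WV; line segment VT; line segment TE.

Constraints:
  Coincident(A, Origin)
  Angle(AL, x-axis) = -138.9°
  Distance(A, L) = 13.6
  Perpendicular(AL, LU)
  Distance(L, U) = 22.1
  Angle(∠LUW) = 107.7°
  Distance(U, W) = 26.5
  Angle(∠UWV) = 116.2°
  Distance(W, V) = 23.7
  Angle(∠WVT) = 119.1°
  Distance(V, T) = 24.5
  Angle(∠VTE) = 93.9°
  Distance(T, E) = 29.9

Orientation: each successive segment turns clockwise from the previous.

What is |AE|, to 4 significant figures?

8.950

A is at the origin; AL runs at -138.9° with length 13.6, so L = (-10.25, -8.940). The perpendicularity gives LU at right angles to AL, so LU runs at 131.1°; with |LU| = 22.1, U = (-24.78, 7.713). ∠LUW = 107.7° gives UW at 58.80° from the x-axis; with |UW| = 26.5, W = (-11.05, 30.38). ∠UWV = 116.2° gives WV at -5.000° from the x-axis; with |WV| = 23.7, V = (12.56, 28.32). ∠WVT = 119.1° gives VT at -65.90° from the x-axis; with |VT| = 24.5, T = (22.57, 5.951). ∠VTE = 93.9° gives TE at -152.0° from the x-axis; with |TE| = 29.9, E = (-3.835, -8.087). Then |AE| = |E − A| = 8.950.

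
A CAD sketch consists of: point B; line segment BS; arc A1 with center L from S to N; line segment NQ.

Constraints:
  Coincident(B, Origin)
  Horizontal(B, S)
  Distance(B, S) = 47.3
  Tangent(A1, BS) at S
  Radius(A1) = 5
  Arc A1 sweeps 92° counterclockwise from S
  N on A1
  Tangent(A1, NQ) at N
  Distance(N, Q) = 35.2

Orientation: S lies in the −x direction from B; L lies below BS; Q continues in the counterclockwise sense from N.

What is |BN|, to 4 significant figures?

52.55

B is at the origin; BS is horizontal with |BS| = 47.3 and S on the −x side, so S = (-47.30, 0.000). The tangent condition forces LS to be normal to BS, so L = S + (0, -5) = (-47.30, -5.000). On A1, S sits at bearing 90° from L; a 92° counterclockwise sweep puts N at bearing 182°, so N = L + 5.0·(cos 182°, sin 182°) = (-52.30, -5.174). Then |BN| = |N − B| = 52.55.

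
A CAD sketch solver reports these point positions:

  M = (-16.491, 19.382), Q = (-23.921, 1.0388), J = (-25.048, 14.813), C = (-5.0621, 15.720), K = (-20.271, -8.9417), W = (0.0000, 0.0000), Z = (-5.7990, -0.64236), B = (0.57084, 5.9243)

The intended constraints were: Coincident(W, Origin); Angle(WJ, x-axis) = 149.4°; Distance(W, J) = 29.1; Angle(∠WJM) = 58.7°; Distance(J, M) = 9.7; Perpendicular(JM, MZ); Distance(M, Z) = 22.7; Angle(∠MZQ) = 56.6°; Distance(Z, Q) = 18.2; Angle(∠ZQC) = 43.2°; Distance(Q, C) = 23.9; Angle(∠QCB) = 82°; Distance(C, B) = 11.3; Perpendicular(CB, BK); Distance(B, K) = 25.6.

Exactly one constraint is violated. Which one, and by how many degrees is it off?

Perpendicular(CB, BK) — off by 5.60°.

W = (0.00, 0.00) ✓; WJ at 149.4° ✓; |WJ| = 29.10 ✓; ∠WJM = 58.70° ✓; |JM| = 9.700 ✓; ∠(JM, MZ) = 90.00° ✓; |MZ| = 22.70 ✓; ∠MZQ = 56.60° ✓; |ZQ| = 18.20 ✓; ∠ZQC = 43.20° ✓; |QC| = 23.90 ✓; ∠QCB = 82.00° ✓; |CB| = 11.30 ✓; ∠(CB, BK) = 84.40° ✗; |BK| = 25.60 ✓.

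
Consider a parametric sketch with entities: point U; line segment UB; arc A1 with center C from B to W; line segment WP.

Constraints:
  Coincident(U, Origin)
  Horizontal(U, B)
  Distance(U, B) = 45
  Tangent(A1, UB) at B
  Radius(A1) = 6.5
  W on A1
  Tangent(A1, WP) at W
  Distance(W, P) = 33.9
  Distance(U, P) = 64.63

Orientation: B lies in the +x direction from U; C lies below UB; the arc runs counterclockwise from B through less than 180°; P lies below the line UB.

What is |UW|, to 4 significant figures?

39.84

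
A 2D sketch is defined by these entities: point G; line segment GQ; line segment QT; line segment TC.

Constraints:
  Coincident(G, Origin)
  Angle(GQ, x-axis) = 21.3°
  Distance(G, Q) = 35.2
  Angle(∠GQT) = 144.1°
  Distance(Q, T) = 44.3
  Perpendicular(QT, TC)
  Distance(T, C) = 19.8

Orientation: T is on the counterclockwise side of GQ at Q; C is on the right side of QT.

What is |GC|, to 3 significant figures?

83.3

∠GQT = 144.1°, so QT runs at 21.3° + (180° − 144.1°) = 57.2° from the x-axis; with |QT| = 44.3, T = Q + 44.3·(cos 57.2°, sin 57.2°) = (56.8, 50.0). QT ⟂ TC; with |TC| = 19.8 on the right of QT, C = T + 19.8·(0.841, -0.542) = (73.4, 39.3). Then |GC| = |C − G| = 83.3.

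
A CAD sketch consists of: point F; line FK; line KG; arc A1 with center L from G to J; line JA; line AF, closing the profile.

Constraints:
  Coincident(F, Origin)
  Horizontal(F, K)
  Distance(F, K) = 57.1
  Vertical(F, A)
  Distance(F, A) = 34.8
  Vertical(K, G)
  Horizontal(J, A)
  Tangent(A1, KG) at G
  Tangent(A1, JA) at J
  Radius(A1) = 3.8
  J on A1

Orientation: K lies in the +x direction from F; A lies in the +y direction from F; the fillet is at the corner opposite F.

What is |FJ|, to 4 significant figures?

63.65

F is at the origin; F and K share the same y with |FK| = 57.1 and K on the +x side, so K = (57.10, 0.000). FA is vertical with |FA| = 34.8 and A on the +y side, so A = (0.000, 34.80). The virtual corner opposite F is at (57.10, 34.80). The tangent condition forces LG to be normal to KG and A1 meets JA tangentially, so LJ is at right angles to JA, with radius 3.8, so the center L sits 3.8 in from both sides at L = (53.30, 31.00). That places the tangent points at G = (57.10, 31.00) on KG and J = (53.30, 34.80) on JA. Then |FJ| = |J − F| = 63.65.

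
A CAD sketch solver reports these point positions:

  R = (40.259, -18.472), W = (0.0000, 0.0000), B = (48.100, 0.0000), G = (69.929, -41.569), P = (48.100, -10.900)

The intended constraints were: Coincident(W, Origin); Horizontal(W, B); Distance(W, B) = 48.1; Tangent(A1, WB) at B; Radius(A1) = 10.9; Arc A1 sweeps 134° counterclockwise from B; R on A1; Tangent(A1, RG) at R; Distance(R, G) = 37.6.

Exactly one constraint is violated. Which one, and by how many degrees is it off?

Tangent(A1, RG) at R — off by 8.10°.

W = (0.00, 0.00) ✓; W.y = 0.00, B.y = 0.00 ✓; |WB| = 48.10 ✓; ∠(PB, BW) = 90.00° ✓; |PB| = 10.90 ✓; bearing(P→R) − bearing(P→B) = 134.0° ✓; |PR| = 10.90 ✓; ∠(PR, RG) = 81.90° ✗; |RG| = 37.60 ✓.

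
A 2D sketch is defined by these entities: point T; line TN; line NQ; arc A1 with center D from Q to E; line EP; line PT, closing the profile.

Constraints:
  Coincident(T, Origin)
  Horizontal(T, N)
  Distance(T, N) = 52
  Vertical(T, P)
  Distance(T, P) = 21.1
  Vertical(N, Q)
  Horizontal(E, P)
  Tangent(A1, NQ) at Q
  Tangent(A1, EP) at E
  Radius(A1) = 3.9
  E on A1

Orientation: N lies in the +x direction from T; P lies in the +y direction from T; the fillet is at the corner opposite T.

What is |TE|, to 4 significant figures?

52.52

The virtual corner opposite T is at (52.00, 21.10). Tangency of A1 to NQ means the radius DQ is perpendicular to NQ and tangency of A1 to EP means the radius DE is perpendicular to EP, with radius 3.9, so the center D sits 3.9 in from both sides at D = (48.10, 17.20). That places the tangent points at Q = (52.00, 17.20) on NQ and E = (48.10, 21.10) on EP. Then |TE| = |E − T| = 52.52.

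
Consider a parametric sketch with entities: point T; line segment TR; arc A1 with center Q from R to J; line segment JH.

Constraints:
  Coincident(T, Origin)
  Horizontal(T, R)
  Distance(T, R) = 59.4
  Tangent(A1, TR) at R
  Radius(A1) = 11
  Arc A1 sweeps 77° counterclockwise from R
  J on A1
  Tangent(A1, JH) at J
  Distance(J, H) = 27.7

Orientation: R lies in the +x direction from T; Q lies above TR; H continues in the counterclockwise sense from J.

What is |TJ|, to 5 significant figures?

70.634

T is at the origin; TR is horizontal with |TR| = 59.4 and R on the +x side, so R = (59.400, 0.0000). Tangency of A1 to TR means the radius QR is perpendicular to TR, so Q = R + (0, 11) = (59.400, 11.000). On A1, R sits at bearing -90° from Q; a 77° counterclockwise sweep puts J at bearing -13°, so J = Q + 11.0·(cos -13°, sin -13°) = (70.118, 8.5255). Then |TJ| = |J − T| = 70.634.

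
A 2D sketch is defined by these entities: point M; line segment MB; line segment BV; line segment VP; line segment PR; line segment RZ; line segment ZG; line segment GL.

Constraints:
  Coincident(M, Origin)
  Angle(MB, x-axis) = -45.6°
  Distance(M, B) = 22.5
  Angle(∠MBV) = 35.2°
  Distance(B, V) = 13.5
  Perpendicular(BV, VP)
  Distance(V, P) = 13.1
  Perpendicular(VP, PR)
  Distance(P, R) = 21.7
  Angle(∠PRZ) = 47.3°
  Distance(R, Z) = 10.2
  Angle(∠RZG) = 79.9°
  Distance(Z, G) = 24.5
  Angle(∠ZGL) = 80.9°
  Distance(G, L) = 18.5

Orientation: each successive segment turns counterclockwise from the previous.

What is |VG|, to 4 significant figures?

25.12

M is at the origin; MB runs at -45.6° with length 22.5, so B = (15.74, -16.08). ∠MBV = 35.2° gives BV at 99.20° from the x-axis; with |BV| = 13.5, V = (13.58, -2.749). BV is perpendicular to VP, so VP runs at -170.8°; with |VP| = 13.1, P = (0.6525, -4.844). VP is perpendicular to PR, so PR runs at -80.80°; with |PR| = 21.7, R = (4.122, -26.26). ∠PRZ = 47.3° gives RZ at 51.90° from the x-axis; with |RZ| = 10.2, Z = (10.42, -18.24). ∠RZG = 79.9° gives ZG at 152.0° from the x-axis; with |ZG| = 24.5, G = (-11.22, -6.736). Then |VG| = |G − V| = 25.12.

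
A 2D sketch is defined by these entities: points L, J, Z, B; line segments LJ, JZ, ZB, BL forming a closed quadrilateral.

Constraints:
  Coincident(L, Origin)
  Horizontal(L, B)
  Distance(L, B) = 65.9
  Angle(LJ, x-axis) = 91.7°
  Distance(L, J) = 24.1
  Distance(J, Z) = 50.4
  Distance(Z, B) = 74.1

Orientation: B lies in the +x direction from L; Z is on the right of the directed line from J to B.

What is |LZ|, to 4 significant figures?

26.46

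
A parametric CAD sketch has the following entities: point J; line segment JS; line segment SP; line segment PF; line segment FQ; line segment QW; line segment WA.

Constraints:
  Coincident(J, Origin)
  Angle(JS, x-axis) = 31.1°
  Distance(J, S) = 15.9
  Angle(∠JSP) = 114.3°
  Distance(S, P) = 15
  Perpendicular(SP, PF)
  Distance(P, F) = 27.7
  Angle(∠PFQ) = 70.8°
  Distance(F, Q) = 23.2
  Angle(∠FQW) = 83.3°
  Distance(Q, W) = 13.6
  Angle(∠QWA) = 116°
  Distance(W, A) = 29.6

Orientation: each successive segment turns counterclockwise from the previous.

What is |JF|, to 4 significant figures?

25.27

J is at the origin; JS runs at 31.1° with length 15.9, so S = (13.61, 8.213). ∠JSP = 114.3° gives SP at 96.80° from the x-axis; with |SP| = 15.0, P = (11.84, 23.11). The perpendicularity gives PF at right angles to SP, so PF runs at -173.2°; with |PF| = 27.7, F = (-15.67, 19.83). Then |JF| = |F − J| = 25.27.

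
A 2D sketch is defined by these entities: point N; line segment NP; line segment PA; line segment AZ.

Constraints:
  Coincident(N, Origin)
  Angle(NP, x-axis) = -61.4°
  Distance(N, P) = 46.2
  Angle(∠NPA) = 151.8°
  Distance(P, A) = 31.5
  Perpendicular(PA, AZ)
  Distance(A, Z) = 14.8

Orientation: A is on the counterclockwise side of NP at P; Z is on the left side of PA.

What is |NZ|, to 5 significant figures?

72.558

∠NPA = 151.8°, so PA runs at -61.4° + (180° − 151.8°) = -33.200° from the x-axis; with |PA| = 31.5, A = P + 31.5·(cos -33.200°, sin -33.200°) = (48.474, -57.811). The perpendicularity gives AZ at right angles to PA; with |AZ| = 14.8 on the left of PA, Z = A + 14.8·(0.54756, 0.83676) = (56.578, -45.427). Then |NZ| = |Z − N| = 72.558.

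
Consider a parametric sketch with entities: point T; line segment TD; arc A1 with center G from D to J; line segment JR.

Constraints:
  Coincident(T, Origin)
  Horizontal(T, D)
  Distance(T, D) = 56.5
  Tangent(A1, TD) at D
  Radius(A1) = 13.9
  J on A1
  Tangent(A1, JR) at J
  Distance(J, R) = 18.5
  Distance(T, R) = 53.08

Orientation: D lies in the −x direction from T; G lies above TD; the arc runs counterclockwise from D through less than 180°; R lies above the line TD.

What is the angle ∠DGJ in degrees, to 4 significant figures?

88.91°

T is at the origin; TD is horizontal with |TD| = 56.5 and D on the −x side, so D = (-56.50, 0.000). Since A1 is tangent to TD there, GD ⟂ TD, so G = D + (0, 13.9) = (-56.50, 13.90). Since GJ ⟂ JR (tangency), |GR| = √(13.9² + 18.5²) = 23.14 regardless of where J sits on A1. So R lies on both circle(T, 53.08) and circle(G, 23.14); the above-TD intersection is R = (-42.25, 32.13). J is the foot of the tangent from R: J = (-42.60, 13.63).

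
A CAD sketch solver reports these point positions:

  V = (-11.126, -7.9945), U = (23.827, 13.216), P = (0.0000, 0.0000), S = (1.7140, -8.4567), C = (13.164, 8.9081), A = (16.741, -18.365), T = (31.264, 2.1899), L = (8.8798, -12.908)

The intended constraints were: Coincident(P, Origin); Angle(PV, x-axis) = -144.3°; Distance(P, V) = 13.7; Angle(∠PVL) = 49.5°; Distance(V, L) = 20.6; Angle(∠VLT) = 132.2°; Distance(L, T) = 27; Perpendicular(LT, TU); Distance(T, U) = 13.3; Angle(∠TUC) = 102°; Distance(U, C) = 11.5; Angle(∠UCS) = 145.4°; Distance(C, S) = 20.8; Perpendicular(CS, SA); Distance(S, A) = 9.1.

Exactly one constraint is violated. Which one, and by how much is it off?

Distance(S, A) = 9.1 — off by 8.90.

P = (0.00, 0.00) ✓; PV at -144.3° ✓; |PV| = 13.70 ✓; ∠PVL = 49.50° ✓; |VL| = 20.60 ✓; ∠VLT = 132.2° ✓; |LT| = 27.00 ✓; ∠(LT, TU) = 90.00° ✓; |TU| = 13.30 ✓; ∠TUC = 102.0° ✓; |UC| = 11.50 ✓; ∠UCS = 145.4° ✓; |CS| = 20.80 ✓; ∠(CS, SA) = 90.00° ✓; |SA| = 18.00 ✗.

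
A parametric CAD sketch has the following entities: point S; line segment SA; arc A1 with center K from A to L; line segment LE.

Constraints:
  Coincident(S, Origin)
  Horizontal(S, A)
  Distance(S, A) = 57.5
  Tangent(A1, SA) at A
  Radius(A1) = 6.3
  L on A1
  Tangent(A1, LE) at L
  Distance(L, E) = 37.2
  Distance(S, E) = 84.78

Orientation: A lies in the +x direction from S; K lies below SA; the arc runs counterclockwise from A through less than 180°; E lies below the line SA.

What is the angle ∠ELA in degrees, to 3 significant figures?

116°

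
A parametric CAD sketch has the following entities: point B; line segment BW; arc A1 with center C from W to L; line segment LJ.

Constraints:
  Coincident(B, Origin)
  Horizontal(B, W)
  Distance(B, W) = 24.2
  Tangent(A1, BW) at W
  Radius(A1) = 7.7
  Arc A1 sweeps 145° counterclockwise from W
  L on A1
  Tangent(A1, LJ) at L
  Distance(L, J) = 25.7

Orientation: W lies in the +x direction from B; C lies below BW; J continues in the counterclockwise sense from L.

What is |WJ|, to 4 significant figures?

33.21

B is at the origin; BW is horizontal with |BW| = 24.2 and W on the +x side, so W = (24.20, 0.000). Since A1 is tangent to BW there, CW ⟂ BW, so C = W + (0, -7.7) = (24.20, -7.700). On A1, W sits at bearing 90° from C; a 145° counterclockwise sweep puts L at bearing 235°, so L = C + 7.7·(cos 235°, sin 235°) = (19.78, -14.01). The tangent condition forces CL to be normal to LJ, so LJ runs along (−sin 235°, cos 235°); with |LJ| = 25.7, J = (40.84, -28.75). Then |WJ| = |J − W| = 33.21.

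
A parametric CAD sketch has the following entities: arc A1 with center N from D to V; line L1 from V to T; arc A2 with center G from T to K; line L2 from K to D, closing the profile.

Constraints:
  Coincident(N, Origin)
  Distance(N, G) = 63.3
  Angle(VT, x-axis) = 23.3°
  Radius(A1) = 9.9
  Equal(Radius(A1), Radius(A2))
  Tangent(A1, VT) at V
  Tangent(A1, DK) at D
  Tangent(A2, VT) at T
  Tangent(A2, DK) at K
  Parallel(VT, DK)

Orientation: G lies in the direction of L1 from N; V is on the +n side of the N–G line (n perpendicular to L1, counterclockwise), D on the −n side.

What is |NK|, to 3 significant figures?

64.1

The slot axis is L1's direction at 23.3°, so u = (cos 23.3°, sin 23.3°) = (0.918, 0.396) and n = (−sin 23.3°, cos 23.3°) = (-0.396, 0.918). N is at the origin and G lies 63.3 along u from N, so G = 63.3·u = (58.1, 25.0). Tangency of A1 to both parallel lines with radius 9.9 puts V and D at N ± 9.9·n: V = (-3.92, 9.09), D = (3.92, -9.09). Equal radii place T and K the same way about G: T = G + 9.9·n = (54.2, 34.1), K = G − 9.9·n = (62.1, 15.9). Then |NK| = |K − N| = 64.1.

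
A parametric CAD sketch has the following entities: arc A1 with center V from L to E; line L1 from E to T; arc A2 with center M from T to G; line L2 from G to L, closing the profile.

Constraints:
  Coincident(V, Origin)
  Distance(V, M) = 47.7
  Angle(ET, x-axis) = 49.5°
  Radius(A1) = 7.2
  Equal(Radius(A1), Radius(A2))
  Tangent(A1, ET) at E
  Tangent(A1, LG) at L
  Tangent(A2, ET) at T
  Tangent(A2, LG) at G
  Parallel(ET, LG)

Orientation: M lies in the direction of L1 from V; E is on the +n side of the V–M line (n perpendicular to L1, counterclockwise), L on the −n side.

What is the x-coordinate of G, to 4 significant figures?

36.45

The slot axis is L1's direction at 49.5°, so u = (cos 49.5°, sin 49.5°) = (0.6494, 0.7604) and n = (−sin 49.5°, cos 49.5°) = (-0.7604, 0.6494). V is at the origin and M lies 47.7 along u from V, so M = 47.7·u = (30.98, 36.27). Tangency of A1 to both parallel lines with radius 7.2 puts E and L at V ± 7.2·n: E = (-5.475, 4.676), L = (5.475, -4.676). Equal radii place T and G the same way about M: T = M + 7.2·n = (25.50, 40.95), G = M − 7.2·n = (36.45, 31.60). So G.x = 36.45.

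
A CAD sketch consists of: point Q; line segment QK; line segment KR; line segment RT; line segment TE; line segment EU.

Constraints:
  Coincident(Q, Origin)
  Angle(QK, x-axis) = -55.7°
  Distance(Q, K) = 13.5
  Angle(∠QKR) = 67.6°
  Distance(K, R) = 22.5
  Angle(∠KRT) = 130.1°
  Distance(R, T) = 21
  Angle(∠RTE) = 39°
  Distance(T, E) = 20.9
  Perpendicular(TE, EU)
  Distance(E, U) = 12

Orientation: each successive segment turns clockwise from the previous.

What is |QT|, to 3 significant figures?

31.1

Q is at the origin; QK runs at -55.7° with length 13.5, so K = (7.61, -11.2). ∠QKR = 67.6° gives KR at -168° from the x-axis; with |KR| = 22.5, R = (-14.4, -15.8). ∠KRT = 130.1° gives RT at 142° from the x-axis; with |RT| = 21.0, T = (-31.0, -2.86). Then |QT| = |T − Q| = 31.1.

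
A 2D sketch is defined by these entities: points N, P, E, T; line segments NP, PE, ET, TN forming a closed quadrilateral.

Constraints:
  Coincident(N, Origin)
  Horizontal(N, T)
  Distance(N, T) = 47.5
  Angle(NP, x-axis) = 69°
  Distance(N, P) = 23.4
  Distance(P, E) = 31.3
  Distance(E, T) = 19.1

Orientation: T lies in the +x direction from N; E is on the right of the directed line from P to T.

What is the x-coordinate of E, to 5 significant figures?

28.518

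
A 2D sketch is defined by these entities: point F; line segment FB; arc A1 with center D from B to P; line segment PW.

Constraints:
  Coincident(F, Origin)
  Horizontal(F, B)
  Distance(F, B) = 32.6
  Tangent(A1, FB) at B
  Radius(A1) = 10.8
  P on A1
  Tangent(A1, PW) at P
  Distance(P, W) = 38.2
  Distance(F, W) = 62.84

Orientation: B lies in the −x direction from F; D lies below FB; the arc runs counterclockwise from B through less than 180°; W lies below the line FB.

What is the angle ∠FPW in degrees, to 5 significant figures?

97.745°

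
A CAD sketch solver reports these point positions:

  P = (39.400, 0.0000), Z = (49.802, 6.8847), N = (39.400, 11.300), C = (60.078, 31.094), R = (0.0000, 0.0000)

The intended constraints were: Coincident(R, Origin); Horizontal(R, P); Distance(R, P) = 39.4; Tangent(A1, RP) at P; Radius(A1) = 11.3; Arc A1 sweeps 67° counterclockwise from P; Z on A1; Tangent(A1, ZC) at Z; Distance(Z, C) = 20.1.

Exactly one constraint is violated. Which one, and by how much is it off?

Distance(Z, C) = 20.1 — off by 6.20.

R = (0.00, 0.00) ✓; R.y = 0.00, P.y = 0.00 ✓; |RP| = 39.40 ✓; ∠(NP, PR) = 90.00° ✓; |NP| = 11.30 ✓; bearing(N→Z) − bearing(N→P) = 67.00° ✓; |NZ| = 11.30 ✓; ∠(NZ, ZC) = 90.00° ✓; |ZC| = 26.30 ✗.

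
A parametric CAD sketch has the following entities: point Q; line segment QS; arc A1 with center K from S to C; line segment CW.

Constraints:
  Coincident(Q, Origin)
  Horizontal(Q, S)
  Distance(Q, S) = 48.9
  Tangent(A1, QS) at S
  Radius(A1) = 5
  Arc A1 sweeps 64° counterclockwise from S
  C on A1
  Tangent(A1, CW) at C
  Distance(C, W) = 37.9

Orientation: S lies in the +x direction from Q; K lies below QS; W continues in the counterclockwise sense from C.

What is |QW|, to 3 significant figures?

46.2

Q is at the origin; Q and S share the same y with |QS| = 48.9 and S on the +x side, so S = (48.9, 0.00). Tangency of A1 to QS means the radius KS is perpendicular to QS, so K = S + (0, -5) = (48.9, -5.00). On A1, S sits at bearing 90° from K; a 64° counterclockwise sweep puts C at bearing 154°, so C = K + 5.0·(cos 154°, sin 154°) = (44.4, -2.81). Tangency of A1 to CW means the radius KC is perpendicular to CW, so CW runs along (−sin 154°, cos 154°); with |CW| = 37.9, W = (27.8, -36.9). Then |QW| = |W − Q| = 46.2.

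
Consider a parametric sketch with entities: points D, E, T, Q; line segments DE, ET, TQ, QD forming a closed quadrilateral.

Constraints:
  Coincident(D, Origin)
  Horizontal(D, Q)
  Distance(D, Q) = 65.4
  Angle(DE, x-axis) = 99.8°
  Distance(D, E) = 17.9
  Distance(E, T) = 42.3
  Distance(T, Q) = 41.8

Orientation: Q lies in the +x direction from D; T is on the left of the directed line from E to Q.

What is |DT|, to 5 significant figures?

48.264

D is at the origin; DQ is horizontal with |DQ| = 65.4 and Q in +x, so Q = (65.4, 0). DE runs at 99.8° with |DE| = 17.9, so E = (-3.0468, 17.639). T is determined by |ET| = 42.3 and |TQ| = 41.8 together: it lies at the intersection of circle(E, 42.3) and circle(Q, 41.8). With |EQ| = 70.683, the foot of the radical line on EQ is 35.639 from E and the perpendicular offset is √(42.3² − 35.639²) = 22.785. Taking the left-of-EQ solution: T = (37.151, 30.809).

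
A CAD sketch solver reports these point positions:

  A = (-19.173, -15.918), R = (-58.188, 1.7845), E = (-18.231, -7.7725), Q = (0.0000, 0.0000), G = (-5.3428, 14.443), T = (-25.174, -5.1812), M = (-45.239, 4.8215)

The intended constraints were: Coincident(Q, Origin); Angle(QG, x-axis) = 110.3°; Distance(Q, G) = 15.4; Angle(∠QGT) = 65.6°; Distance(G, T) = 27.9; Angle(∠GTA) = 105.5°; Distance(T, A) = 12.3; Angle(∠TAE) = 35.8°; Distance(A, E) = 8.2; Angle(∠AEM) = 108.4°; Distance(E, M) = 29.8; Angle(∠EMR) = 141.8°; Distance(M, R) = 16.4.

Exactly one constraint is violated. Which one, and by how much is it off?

Distance(M, R) = 16.4 — off by 3.10.

Q = (0.00, 0.00) ✓; QG at 110.3° ✓; |QG| = 15.40 ✓; ∠QGT = 65.60° ✓; |GT| = 27.90 ✓; ∠GTA = 105.5° ✓; |TA| = 12.30 ✓; ∠TAE = 35.80° ✓; |AE| = 8.200 ✓; ∠AEM = 108.4° ✓; |EM| = 29.80 ✓; ∠EMR = 141.8° ✓; |MR| = 13.30 ✗.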